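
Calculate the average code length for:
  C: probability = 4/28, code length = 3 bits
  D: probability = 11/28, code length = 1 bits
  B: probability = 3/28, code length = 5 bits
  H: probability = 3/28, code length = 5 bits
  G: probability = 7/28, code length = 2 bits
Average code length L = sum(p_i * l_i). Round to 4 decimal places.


Weighted contributions p_i * l_i:
  C: (4/28) * 3 = 12/28
  D: (11/28) * 1 = 11/28
  B: (3/28) * 5 = 15/28
  H: (3/28) * 5 = 15/28
  G: (7/28) * 2 = 14/28
Sum = (12 + 11 + 15 + 15 + 14)/28 = 67/28

L = 67/28 = 2.3929 bits/symbol


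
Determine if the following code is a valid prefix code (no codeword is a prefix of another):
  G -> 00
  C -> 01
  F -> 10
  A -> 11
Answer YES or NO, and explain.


Checking each pair (does one codeword prefix another?):
  G='00' vs C='01': no prefix
  G='00' vs F='10': no prefix
  G='00' vs A='11': no prefix
  C='01' vs G='00': no prefix
  C='01' vs F='10': no prefix
  C='01' vs A='11': no prefix
  F='10' vs G='00': no prefix
  F='10' vs C='01': no prefix
  F='10' vs A='11': no prefix
  A='11' vs G='00': no prefix
  A='11' vs C='01': no prefix
  A='11' vs F='10': no prefix
No violation found over all pairs.

YES -- this is a valid prefix code. No codeword is a prefix of any other codeword.


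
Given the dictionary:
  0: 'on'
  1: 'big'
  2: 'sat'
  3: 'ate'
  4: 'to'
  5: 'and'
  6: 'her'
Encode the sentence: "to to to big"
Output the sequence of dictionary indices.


Look up each word in the dictionary:
  'to' -> 4
  'to' -> 4
  'to' -> 4
  'big' -> 1

Encoded: [4, 4, 4, 1]


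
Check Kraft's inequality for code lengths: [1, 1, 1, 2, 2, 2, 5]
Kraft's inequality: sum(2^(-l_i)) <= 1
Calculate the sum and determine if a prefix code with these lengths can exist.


Sum = 2^(-1) + 2^(-1) + 2^(-1) + 2^(-2) + 2^(-2) + 2^(-2) + 2^(-5)
    = 0.5 + 0.5 + 0.5 + 0.25 + 0.25 + 0.25 + 0.03125
    = 73/32 = 2.28125
Since 2.28125 > 1, Kraft's inequality is NOT satisfied.
A prefix code with these lengths CANNOT exist.

Kraft sum = 2.28125. Not satisfied.


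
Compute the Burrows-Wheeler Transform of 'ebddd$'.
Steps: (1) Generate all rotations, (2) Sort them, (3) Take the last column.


Rotations (sorted):
  0: $ebddd -> last char: d
  1: bddd$e -> last char: e
  2: d$ebdd -> last char: d
  3: dd$ebd -> last char: d
  4: ddd$eb -> last char: b
  5: ebddd$ -> last char: $


BWT = deddb$


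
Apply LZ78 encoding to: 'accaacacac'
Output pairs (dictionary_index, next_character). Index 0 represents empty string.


LZ78 encoding steps:
Dictionary: {0: ''}
Step 1: w='' (idx 0), next='a' -> output (0, 'a'), add 'a' as idx 1
Step 2: w='' (idx 0), next='c' -> output (0, 'c'), add 'c' as idx 2
Step 3: w='c' (idx 2), next='a' -> output (2, 'a'), add 'ca' as idx 3
Step 4: w='a' (idx 1), next='c' -> output (1, 'c'), add 'ac' as idx 4
Step 5: w='ac' (idx 4), next='a' -> output (4, 'a'), add 'aca' as idx 5
Step 6: w='c' (idx 2), end of input -> output (2, '')


Encoded: [(0, 'a'), (0, 'c'), (2, 'a'), (1, 'c'), (4, 'a'), (2, '')]


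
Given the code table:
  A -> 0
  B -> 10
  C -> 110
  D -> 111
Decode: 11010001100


Decoding:
110 -> C
10 -> B
0 -> A
0 -> A
110 -> C
0 -> A


Result: CBAACA


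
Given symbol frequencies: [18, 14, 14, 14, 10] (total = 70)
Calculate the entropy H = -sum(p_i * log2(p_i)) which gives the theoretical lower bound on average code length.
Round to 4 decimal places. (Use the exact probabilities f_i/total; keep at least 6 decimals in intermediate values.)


Per-symbol terms -p_i * log2(p_i) with p_i = f_i/70:
  p = 18/70 = 0.257143: log2(p) = -1.959358, -p*log2(p) = 0.503835
  p = 14/70 = 0.200000: log2(p) = -2.321928, -p*log2(p) = 0.464386
  p = 14/70 = 0.200000: log2(p) = -2.321928, -p*log2(p) = 0.464386
  p = 14/70 = 0.200000: log2(p) = -2.321928, -p*log2(p) = 0.464386
  p = 10/70 = 0.142857: log2(p) = -2.807355, -p*log2(p) = 0.401051
H = 0.503835 + 0.464386 + 0.464386 + 0.464386 + 0.401051 = 2.298044

H = 2.298 bits/symbol


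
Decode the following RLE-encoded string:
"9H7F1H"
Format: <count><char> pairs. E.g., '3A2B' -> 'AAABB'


Expanding each <count><char> pair:
  9H -> 'HHHHHHHHH'
  7F -> 'FFFFFFF'
  1H -> 'H'

Decoded = HHHHHHHHHFFFFFFFH


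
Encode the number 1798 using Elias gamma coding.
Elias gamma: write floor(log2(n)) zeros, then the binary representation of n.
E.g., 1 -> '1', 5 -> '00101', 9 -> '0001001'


num_bits = floor(log2(1798)) + 1 = 11
leading_zeros = num_bits - 1 = 10
binary(1798) = 11100000110

Elias gamma(1798) = '0000000000' + '11100000110' = 000000000011100000110 (21 bits)


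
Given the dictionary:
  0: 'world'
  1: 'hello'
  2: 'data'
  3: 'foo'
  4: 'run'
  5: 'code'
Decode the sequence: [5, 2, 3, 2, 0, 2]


Look up each index in the dictionary:
  5 -> 'code'
  2 -> 'data'
  3 -> 'foo'
  2 -> 'data'
  0 -> 'world'
  2 -> 'data'

Decoded: "code data foo data world data"


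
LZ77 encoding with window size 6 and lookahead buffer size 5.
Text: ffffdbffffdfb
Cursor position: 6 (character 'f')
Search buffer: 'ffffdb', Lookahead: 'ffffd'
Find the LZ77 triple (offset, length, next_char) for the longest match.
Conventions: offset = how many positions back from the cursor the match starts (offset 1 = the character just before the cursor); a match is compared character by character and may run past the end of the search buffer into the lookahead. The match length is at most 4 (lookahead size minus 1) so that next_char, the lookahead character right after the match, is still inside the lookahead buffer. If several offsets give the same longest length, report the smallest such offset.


Try each offset into the search buffer:
  offset=1 (pos 5, char 'b'): match length 0
  offset=2 (pos 4, char 'd'): match length 0
  offset=3 (pos 3, char 'f'): match length 1
  offset=4 (pos 2, char 'f'): match length 2
  offset=5 (pos 1, char 'f'): match length 3
  offset=6 (pos 0, char 'f'): match length 4
Longest match has length 4 at offset 6.
next_char = character at position 6 + 4 = 10 -> 'd'

Best match: offset=6, length=4 (matching 'ffff' starting at position 0)
LZ77 triple: (6, 4, 'd')


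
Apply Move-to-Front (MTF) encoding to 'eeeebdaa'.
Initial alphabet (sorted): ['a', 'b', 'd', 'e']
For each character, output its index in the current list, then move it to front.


MTF encoding:
'e': index 3 in ['a', 'b', 'd', 'e'] -> ['e', 'a', 'b', 'd']
'e': index 0 in ['e', 'a', 'b', 'd'] -> ['e', 'a', 'b', 'd']
'e': index 0 in ['e', 'a', 'b', 'd'] -> ['e', 'a', 'b', 'd']
'e': index 0 in ['e', 'a', 'b', 'd'] -> ['e', 'a', 'b', 'd']
'b': index 2 in ['e', 'a', 'b', 'd'] -> ['b', 'e', 'a', 'd']
'd': index 3 in ['b', 'e', 'a', 'd'] -> ['d', 'b', 'e', 'a']
'a': index 3 in ['d', 'b', 'e', 'a'] -> ['a', 'd', 'b', 'e']
'a': index 0 in ['a', 'd', 'b', 'e'] -> ['a', 'd', 'b', 'e']


Output: [3, 0, 0, 0, 2, 3, 3, 0]


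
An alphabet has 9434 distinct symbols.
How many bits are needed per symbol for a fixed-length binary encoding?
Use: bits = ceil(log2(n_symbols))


log2(9434) = 13.2037
Bracket: 2^13 = 8192 < 9434 <= 2^14 = 16384
So ceil(log2(9434)) = 14

bits = ceil(log2(9434)) = ceil(13.2037) = 14 bits


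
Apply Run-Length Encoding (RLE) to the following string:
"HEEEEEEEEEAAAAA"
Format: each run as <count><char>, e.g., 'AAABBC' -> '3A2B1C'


Scanning runs left to right:
  i=0: run of 'H' x 1 -> '1H'
  i=1: run of 'E' x 9 -> '9E'
  i=10: run of 'A' x 5 -> '5A'

RLE = 1H9E5A


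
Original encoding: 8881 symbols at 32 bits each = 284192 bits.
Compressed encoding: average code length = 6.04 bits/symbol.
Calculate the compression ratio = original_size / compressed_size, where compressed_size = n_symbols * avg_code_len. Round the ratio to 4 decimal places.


original_size = n_symbols * orig_bits = 8881 * 32 = 284192 bits
compressed_size = n_symbols * avg_code_len = 8881 * 6.04 = 53641.24 bits
ratio = original_size / compressed_size = 284192 / 53641.24 = 5.298

Compression ratio = 5.298


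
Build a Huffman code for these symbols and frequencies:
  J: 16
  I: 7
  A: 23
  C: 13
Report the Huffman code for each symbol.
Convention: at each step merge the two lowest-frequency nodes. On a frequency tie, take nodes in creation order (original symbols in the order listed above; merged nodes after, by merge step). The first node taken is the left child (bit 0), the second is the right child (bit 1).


Huffman tree construction:
Step 1: Merge I(7) + C(13) = 20
Step 2: Merge J(16) + (I+C)(20) = 36
Step 3: Merge A(23) + (J+(I+C))(36) = 59
Read each symbol's code off the tree from the root (left child = 0, right child = 1).

Codes:
  J: 10 (length 2)
  I: 110 (length 3)
  A: 0 (length 1)
  C: 111 (length 3)
Average code length: 115/59 = 1.9492 bits/symbol


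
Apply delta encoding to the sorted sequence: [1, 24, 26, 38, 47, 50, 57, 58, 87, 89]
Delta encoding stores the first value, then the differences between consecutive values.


First value: 1
Deltas:
  24 - 1 = 23
  26 - 24 = 2
  38 - 26 = 12
  47 - 38 = 9
  50 - 47 = 3
  57 - 50 = 7
  58 - 57 = 1
  87 - 58 = 29
  89 - 87 = 2


Delta encoded: [1, 23, 2, 12, 9, 3, 7, 1, 29, 2]


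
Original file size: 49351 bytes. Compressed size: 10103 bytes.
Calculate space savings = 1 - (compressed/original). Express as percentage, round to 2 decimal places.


ratio = compressed/original = 10103/49351 = 0.204717
savings = 1 - ratio = 1 - 0.204717 = 0.795283
as a percentage: 0.795283 * 100 = 79.53%

Space savings = 1 - 10103/49351 = 79.53%


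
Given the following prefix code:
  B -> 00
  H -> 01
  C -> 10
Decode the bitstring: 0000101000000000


Decoding step by step:
Bits 00 -> B
Bits 00 -> B
Bits 10 -> C
Bits 10 -> C
Bits 00 -> B
Bits 00 -> B
Bits 00 -> B
Bits 00 -> B


Decoded message: BBCCBBBB


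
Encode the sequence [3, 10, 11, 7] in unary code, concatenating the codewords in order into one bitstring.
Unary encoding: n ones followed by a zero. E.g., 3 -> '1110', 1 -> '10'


Encode each number as n ones followed by a terminating 0:
  3 -> 1110 (4 bits)
  10 -> 11111111110 (11 bits)
  11 -> 111111111110 (12 bits)
  7 -> 11111110 (8 bits)
Total length = 4 + 11 + 12 + 8 = 35 bits.

Unary([3, 10, 11, 7]) = 11101111111111011111111111011111110 (35 bits)


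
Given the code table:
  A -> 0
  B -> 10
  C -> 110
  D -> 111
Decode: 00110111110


Decoding:
0 -> A
0 -> A
110 -> C
111 -> D
110 -> C


Result: AACDC


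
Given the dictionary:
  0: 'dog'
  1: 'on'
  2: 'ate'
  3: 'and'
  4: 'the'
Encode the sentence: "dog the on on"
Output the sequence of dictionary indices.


Look up each word in the dictionary:
  'dog' -> 0
  'the' -> 4
  'on' -> 1
  'on' -> 1

Encoded: [0, 4, 1, 1]


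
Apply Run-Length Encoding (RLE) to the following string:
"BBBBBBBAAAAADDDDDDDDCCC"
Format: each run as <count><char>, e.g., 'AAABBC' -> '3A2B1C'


Scanning runs left to right:
  i=0: run of 'B' x 7 -> '7B'
  i=7: run of 'A' x 5 -> '5A'
  i=12: run of 'D' x 8 -> '8D'
  i=20: run of 'C' x 3 -> '3C'

RLE = 7B5A8D3C


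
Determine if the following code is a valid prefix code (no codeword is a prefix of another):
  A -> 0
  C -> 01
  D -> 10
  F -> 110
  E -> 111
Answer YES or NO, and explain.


Checking each pair (does one codeword prefix another?):
  A='0' vs C='01': prefix -- VIOLATION

NO -- this is NOT a valid prefix code. A (0) is a prefix of C (01).


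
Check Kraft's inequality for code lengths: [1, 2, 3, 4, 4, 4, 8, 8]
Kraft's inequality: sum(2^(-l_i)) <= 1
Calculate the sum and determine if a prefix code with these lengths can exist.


Sum = 2^(-1) + 2^(-2) + 2^(-3) + 2^(-4) + 2^(-4) + 2^(-4) + 2^(-8) + 2^(-8)
    = 0.5 + 0.25 + 0.125 + 0.0625 + 0.0625 + 0.0625 + 0.00390625 + 0.00390625
    = 274/256 = 1.0703125
Since 1.0703125 > 1, Kraft's inequality is NOT satisfied.
A prefix code with these lengths CANNOT exist.

Kraft sum = 1.0703125. Not satisfied.


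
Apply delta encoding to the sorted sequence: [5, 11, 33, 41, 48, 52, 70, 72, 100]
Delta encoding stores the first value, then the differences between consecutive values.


First value: 5
Deltas:
  11 - 5 = 6
  33 - 11 = 22
  41 - 33 = 8
  48 - 41 = 7
  52 - 48 = 4
  70 - 52 = 18
  72 - 70 = 2
  100 - 72 = 28


Delta encoded: [5, 6, 22, 8, 7, 4, 18, 2, 28]


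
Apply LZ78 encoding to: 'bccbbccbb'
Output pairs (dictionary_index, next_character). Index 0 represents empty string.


LZ78 encoding steps:
Dictionary: {0: ''}
Step 1: w='' (idx 0), next='b' -> output (0, 'b'), add 'b' as idx 1
Step 2: w='' (idx 0), next='c' -> output (0, 'c'), add 'c' as idx 2
Step 3: w='c' (idx 2), next='b' -> output (2, 'b'), add 'cb' as idx 3
Step 4: w='b' (idx 1), next='c' -> output (1, 'c'), add 'bc' as idx 4
Step 5: w='cb' (idx 3), next='b' -> output (3, 'b'), add 'cbb' as idx 5


Encoded: [(0, 'b'), (0, 'c'), (2, 'b'), (1, 'c'), (3, 'b')]


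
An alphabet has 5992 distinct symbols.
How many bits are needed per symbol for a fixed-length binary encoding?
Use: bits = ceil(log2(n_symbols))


log2(5992) = 12.5488
Bracket: 2^12 = 4096 < 5992 <= 2^13 = 8192
So ceil(log2(5992)) = 13

bits = ceil(log2(5992)) = ceil(12.5488) = 13 bits


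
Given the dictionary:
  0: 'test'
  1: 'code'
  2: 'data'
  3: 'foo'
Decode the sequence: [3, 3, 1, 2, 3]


Look up each index in the dictionary:
  3 -> 'foo'
  3 -> 'foo'
  1 -> 'code'
  2 -> 'data'
  3 -> 'foo'

Decoded: "foo foo code data foo"


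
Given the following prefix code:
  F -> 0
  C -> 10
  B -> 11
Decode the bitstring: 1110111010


Decoding step by step:
Bits 11 -> B
Bits 10 -> C
Bits 11 -> B
Bits 10 -> C
Bits 10 -> C


Decoded message: BCBCC


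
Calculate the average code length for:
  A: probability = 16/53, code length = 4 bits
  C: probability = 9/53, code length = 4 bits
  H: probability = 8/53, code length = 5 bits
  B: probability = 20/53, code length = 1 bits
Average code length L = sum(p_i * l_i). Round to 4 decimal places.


Weighted contributions p_i * l_i:
  A: (16/53) * 4 = 64/53
  C: (9/53) * 4 = 36/53
  H: (8/53) * 5 = 40/53
  B: (20/53) * 1 = 20/53
Sum = (64 + 36 + 40 + 20)/53 = 160/53

L = 160/53 = 3.0189 bits/symbol


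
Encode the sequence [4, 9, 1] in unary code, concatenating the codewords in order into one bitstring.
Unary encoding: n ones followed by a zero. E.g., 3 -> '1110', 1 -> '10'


Encode each number as n ones followed by a terminating 0:
  4 -> 11110 (5 bits)
  9 -> 1111111110 (10 bits)
  1 -> 10 (2 bits)
Total length = 5 + 10 + 2 = 17 bits.

Unary([4, 9, 1]) = 11110111111111010 (17 bits)


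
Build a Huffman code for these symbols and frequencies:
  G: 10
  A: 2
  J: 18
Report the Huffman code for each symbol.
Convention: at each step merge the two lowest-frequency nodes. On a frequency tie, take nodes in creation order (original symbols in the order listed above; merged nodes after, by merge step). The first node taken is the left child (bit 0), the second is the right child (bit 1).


Huffman tree construction:
Step 1: Merge A(2) + G(10) = 12
Step 2: Merge (A+G)(12) + J(18) = 30
Read each symbol's code off the tree from the root (left child = 0, right child = 1).

Codes:
  G: 01 (length 2)
  A: 00 (length 2)
  J: 1 (length 1)
Average code length: 42/30 = 1.4000 bits/symbol


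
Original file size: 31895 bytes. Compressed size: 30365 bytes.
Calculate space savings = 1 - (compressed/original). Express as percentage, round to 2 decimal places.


ratio = compressed/original = 30365/31895 = 0.95203
savings = 1 - ratio = 1 - 0.95203 = 0.04797
as a percentage: 0.04797 * 100 = 4.8%

Space savings = 1 - 30365/31895 = 4.8%


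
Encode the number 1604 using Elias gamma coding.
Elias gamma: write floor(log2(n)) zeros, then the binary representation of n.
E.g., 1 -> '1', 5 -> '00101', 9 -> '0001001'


num_bits = floor(log2(1604)) + 1 = 11
leading_zeros = num_bits - 1 = 10
binary(1604) = 11001000100

Elias gamma(1604) = '0000000000' + '11001000100' = 000000000011001000100 (21 bits)


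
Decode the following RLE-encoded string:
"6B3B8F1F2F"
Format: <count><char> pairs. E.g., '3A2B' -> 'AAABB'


Expanding each <count><char> pair:
  6B -> 'BBBBBB'
  3B -> 'BBB'
  8F -> 'FFFFFFFF'
  1F -> 'F'
  2F -> 'FF'

Decoded = BBBBBBBBBFFFFFFFFFFF


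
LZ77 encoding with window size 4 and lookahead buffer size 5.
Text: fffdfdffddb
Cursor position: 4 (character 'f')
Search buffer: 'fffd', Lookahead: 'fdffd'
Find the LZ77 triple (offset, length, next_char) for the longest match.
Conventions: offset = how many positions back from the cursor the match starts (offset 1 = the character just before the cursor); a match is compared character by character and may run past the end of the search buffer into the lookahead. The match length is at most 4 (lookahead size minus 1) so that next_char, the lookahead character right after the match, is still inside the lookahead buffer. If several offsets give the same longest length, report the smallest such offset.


Try each offset into the search buffer:
  offset=1 (pos 3, char 'd'): match length 0
  offset=2 (pos 2, char 'f'): match length 3
  offset=3 (pos 1, char 'f'): match length 1
  offset=4 (pos 0, char 'f'): match length 1
Longest match has length 3 at offset 2.
next_char = character at position 4 + 3 = 7 -> 'f'

Best match: offset=2, length=3 (matching 'fdf' starting at position 2)
LZ77 triple: (2, 3, 'f')


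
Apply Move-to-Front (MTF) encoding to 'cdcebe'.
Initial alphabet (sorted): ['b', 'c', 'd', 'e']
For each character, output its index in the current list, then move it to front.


MTF encoding:
'c': index 1 in ['b', 'c', 'd', 'e'] -> ['c', 'b', 'd', 'e']
'd': index 2 in ['c', 'b', 'd', 'e'] -> ['d', 'c', 'b', 'e']
'c': index 1 in ['d', 'c', 'b', 'e'] -> ['c', 'd', 'b', 'e']
'e': index 3 in ['c', 'd', 'b', 'e'] -> ['e', 'c', 'd', 'b']
'b': index 3 in ['e', 'c', 'd', 'b'] -> ['b', 'e', 'c', 'd']
'e': index 1 in ['b', 'e', 'c', 'd'] -> ['e', 'b', 'c', 'd']


Output: [1, 2, 1, 3, 3, 1]


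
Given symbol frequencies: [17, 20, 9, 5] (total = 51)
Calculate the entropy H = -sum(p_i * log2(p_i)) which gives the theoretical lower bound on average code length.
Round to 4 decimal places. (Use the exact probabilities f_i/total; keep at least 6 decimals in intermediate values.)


Per-symbol terms -p_i * log2(p_i) with p_i = f_i/51:
  p = 17/51 = 0.333333: log2(p) = -1.584963, -p*log2(p) = 0.528321
  p = 20/51 = 0.392157: log2(p) = -1.350497, -p*log2(p) = 0.529607
  p = 9/51 = 0.176471: log2(p) = -2.502500, -p*log2(p) = 0.441618
  p = 5/51 = 0.098039: log2(p) = -3.350497, -p*log2(p) = 0.328480
H = 0.528321 + 0.529607 + 0.441618 + 0.328480 = 1.828026

H = 1.828 bits/symbol


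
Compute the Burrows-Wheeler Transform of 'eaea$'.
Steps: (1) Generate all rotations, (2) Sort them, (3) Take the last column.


Rotations (sorted):
  0: $eaea -> last char: a
  1: a$eae -> last char: e
  2: aea$e -> last char: e
  3: ea$ea -> last char: a
  4: eaea$ -> last char: $


BWT = aeea$


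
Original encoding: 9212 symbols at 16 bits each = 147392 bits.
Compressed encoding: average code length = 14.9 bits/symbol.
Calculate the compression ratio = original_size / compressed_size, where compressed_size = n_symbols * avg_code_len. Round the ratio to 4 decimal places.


original_size = n_symbols * orig_bits = 9212 * 16 = 147392 bits
compressed_size = n_symbols * avg_code_len = 9212 * 14.9 = 137258.8 bits
ratio = original_size / compressed_size = 147392 / 137258.8 = 1.0738

Compression ratio = 1.0738


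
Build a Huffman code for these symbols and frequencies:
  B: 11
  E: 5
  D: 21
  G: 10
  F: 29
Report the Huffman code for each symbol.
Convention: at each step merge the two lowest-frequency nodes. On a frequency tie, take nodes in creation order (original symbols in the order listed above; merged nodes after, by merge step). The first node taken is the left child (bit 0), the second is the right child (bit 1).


Huffman tree construction:
Step 1: Merge E(5) + G(10) = 15
Step 2: Merge B(11) + (E+G)(15) = 26
Step 3: Merge D(21) + (B+(E+G))(26) = 47
Step 4: Merge F(29) + (D+(B+(E+G)))(47) = 76
Read each symbol's code off the tree from the root (left child = 0, right child = 1).

Codes:
  B: 110 (length 3)
  E: 1110 (length 4)
  D: 10 (length 2)
  G: 1111 (length 4)
  F: 0 (length 1)
Average code length: 164/76 = 2.1579 bits/symbol


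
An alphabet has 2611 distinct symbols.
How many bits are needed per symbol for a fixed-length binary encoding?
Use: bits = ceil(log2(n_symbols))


log2(2611) = 11.3504
Bracket: 2^11 = 2048 < 2611 <= 2^12 = 4096
So ceil(log2(2611)) = 12

bits = ceil(log2(2611)) = ceil(11.3504) = 12 bits


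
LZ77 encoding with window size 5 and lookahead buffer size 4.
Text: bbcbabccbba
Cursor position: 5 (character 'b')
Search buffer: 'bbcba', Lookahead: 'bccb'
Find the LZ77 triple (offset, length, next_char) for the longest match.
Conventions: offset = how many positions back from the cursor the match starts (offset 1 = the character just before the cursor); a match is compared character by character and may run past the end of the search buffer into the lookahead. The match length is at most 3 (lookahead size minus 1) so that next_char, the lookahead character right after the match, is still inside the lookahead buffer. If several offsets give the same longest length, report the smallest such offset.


Try each offset into the search buffer:
  offset=1 (pos 4, char 'a'): match length 0
  offset=2 (pos 3, char 'b'): match length 1
  offset=3 (pos 2, char 'c'): match length 0
  offset=4 (pos 1, char 'b'): match length 2
  offset=5 (pos 0, char 'b'): match length 1
Longest match has length 2 at offset 4.
next_char = character at position 5 + 2 = 7 -> 'c'

Best match: offset=4, length=2 (matching 'bc' starting at position 1)
LZ77 triple: (4, 2, 'c')


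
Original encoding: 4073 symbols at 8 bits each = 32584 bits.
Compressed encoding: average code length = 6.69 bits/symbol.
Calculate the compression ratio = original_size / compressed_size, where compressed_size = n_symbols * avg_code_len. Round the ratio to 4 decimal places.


original_size = n_symbols * orig_bits = 4073 * 8 = 32584 bits
compressed_size = n_symbols * avg_code_len = 4073 * 6.69 = 27248.37 bits
ratio = original_size / compressed_size = 32584 / 27248.37 = 1.1958

Compression ratio = 1.1958


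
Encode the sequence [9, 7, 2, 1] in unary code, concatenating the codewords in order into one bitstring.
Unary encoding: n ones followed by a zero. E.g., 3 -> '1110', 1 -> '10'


Encode each number as n ones followed by a terminating 0:
  9 -> 1111111110 (10 bits)
  7 -> 11111110 (8 bits)
  2 -> 110 (3 bits)
  1 -> 10 (2 bits)
Total length = 10 + 8 + 3 + 2 = 23 bits.

Unary([9, 7, 2, 1]) = 11111111101111111011010 (23 bits)


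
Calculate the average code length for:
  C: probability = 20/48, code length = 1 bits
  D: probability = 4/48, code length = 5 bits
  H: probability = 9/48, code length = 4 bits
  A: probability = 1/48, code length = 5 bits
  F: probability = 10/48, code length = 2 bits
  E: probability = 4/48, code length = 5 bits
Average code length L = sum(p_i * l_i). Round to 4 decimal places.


Weighted contributions p_i * l_i:
  C: (20/48) * 1 = 20/48
  D: (4/48) * 5 = 20/48
  H: (9/48) * 4 = 36/48
  A: (1/48) * 5 = 5/48
  F: (10/48) * 2 = 20/48
  E: (4/48) * 5 = 20/48
Sum = (20 + 20 + 36 + 5 + 20 + 20)/48 = 121/48

L = 121/48 = 2.5208 bits/symbol


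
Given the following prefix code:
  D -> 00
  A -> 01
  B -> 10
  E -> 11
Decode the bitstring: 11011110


Decoding step by step:
Bits 11 -> E
Bits 01 -> A
Bits 11 -> E
Bits 10 -> B


Decoded message: EAEB


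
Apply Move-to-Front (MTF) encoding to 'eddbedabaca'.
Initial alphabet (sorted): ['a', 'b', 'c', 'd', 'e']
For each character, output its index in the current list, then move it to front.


MTF encoding:
'e': index 4 in ['a', 'b', 'c', 'd', 'e'] -> ['e', 'a', 'b', 'c', 'd']
'd': index 4 in ['e', 'a', 'b', 'c', 'd'] -> ['d', 'e', 'a', 'b', 'c']
'd': index 0 in ['d', 'e', 'a', 'b', 'c'] -> ['d', 'e', 'a', 'b', 'c']
'b': index 3 in ['d', 'e', 'a', 'b', 'c'] -> ['b', 'd', 'e', 'a', 'c']
'e': index 2 in ['b', 'd', 'e', 'a', 'c'] -> ['e', 'b', 'd', 'a', 'c']
'd': index 2 in ['e', 'b', 'd', 'a', 'c'] -> ['d', 'e', 'b', 'a', 'c']
'a': index 3 in ['d', 'e', 'b', 'a', 'c'] -> ['a', 'd', 'e', 'b', 'c']
'b': index 3 in ['a', 'd', 'e', 'b', 'c'] -> ['b', 'a', 'd', 'e', 'c']
'a': index 1 in ['b', 'a', 'd', 'e', 'c'] -> ['a', 'b', 'd', 'e', 'c']
'c': index 4 in ['a', 'b', 'd', 'e', 'c'] -> ['c', 'a', 'b', 'd', 'e']
'a': index 1 in ['c', 'a', 'b', 'd', 'e'] -> ['a', 'c', 'b', 'd', 'e']


Output: [4, 4, 0, 3, 2, 2, 3, 3, 1, 4, 1]


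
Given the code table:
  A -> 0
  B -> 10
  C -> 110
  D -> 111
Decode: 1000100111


Decoding:
10 -> B
0 -> A
0 -> A
10 -> B
0 -> A
111 -> D


Result: BAABAD


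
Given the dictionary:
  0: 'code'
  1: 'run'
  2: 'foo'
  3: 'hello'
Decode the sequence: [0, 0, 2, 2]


Look up each index in the dictionary:
  0 -> 'code'
  0 -> 'code'
  2 -> 'foo'
  2 -> 'foo'

Decoded: "code code foo foo"


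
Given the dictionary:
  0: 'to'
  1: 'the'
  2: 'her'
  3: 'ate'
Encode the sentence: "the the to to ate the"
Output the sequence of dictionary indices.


Look up each word in the dictionary:
  'the' -> 1
  'the' -> 1
  'to' -> 0
  'to' -> 0
  'ate' -> 3
  'the' -> 1

Encoded: [1, 1, 0, 0, 3, 1]


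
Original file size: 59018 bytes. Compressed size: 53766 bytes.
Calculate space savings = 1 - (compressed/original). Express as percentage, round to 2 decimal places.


ratio = compressed/original = 53766/59018 = 0.91101
savings = 1 - ratio = 1 - 0.91101 = 0.08899
as a percentage: 0.08899 * 100 = 8.9%

Space savings = 1 - 53766/59018 = 8.9%


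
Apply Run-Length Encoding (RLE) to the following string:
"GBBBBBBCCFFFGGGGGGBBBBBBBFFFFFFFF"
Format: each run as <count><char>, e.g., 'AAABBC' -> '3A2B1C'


Scanning runs left to right:
  i=0: run of 'G' x 1 -> '1G'
  i=1: run of 'B' x 6 -> '6B'
  i=7: run of 'C' x 2 -> '2C'
  i=9: run of 'F' x 3 -> '3F'
  i=12: run of 'G' x 6 -> '6G'
  i=18: run of 'B' x 7 -> '7B'
  i=25: run of 'F' x 8 -> '8F'

RLE = 1G6B2C3F6G7B8F


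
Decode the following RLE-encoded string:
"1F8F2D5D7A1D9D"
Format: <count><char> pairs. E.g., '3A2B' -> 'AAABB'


Expanding each <count><char> pair:
  1F -> 'F'
  8F -> 'FFFFFFFF'
  2D -> 'DD'
  5D -> 'DDDDD'
  7A -> 'AAAAAAA'
  1D -> 'D'
  9D -> 'DDDDDDDDD'

Decoded = FFFFFFFFFDDDDDDDAAAAAAADDDDDDDDDD


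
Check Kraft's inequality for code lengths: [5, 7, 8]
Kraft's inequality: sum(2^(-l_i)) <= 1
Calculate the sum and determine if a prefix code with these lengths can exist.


Sum = 2^(-5) + 2^(-7) + 2^(-8)
    = 0.03125 + 0.0078125 + 0.00390625
    = 11/256 = 0.04296875
Since 0.04296875 <= 1, Kraft's inequality IS satisfied.
A prefix code with these lengths CAN exist.

Kraft sum = 0.04296875. Satisfied.


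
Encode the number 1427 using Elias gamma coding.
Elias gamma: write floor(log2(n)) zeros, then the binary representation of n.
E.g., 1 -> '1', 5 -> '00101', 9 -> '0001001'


num_bits = floor(log2(1427)) + 1 = 11
leading_zeros = num_bits - 1 = 10
binary(1427) = 10110010011

Elias gamma(1427) = '0000000000' + '10110010011' = 000000000010110010011 (21 bits)


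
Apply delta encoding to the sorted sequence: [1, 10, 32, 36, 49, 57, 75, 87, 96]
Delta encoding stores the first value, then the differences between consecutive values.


First value: 1
Deltas:
  10 - 1 = 9
  32 - 10 = 22
  36 - 32 = 4
  49 - 36 = 13
  57 - 49 = 8
  75 - 57 = 18
  87 - 75 = 12
  96 - 87 = 9


Delta encoded: [1, 9, 22, 4, 13, 8, 18, 12, 9]


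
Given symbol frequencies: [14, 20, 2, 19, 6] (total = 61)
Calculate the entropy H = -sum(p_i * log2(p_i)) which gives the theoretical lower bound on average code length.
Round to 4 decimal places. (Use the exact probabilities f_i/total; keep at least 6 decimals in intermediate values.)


Per-symbol terms -p_i * log2(p_i) with p_i = f_i/61:
  p = 14/61 = 0.229508: log2(p) = -2.123382, -p*log2(p) = 0.487334
  p = 20/61 = 0.327869: log2(p) = -1.608809, -p*log2(p) = 0.527478
  p = 2/61 = 0.032787: log2(p) = -4.930737, -p*log2(p) = 0.161664
  p = 19/61 = 0.311475: log2(p) = -1.682810, -p*log2(p) = 0.524154
  p = 6/61 = 0.098361: log2(p) = -3.345775, -p*log2(p) = 0.329093
H = 0.487334 + 0.527478 + 0.161664 + 0.524154 + 0.329093 = 2.029723

H = 2.0297 bits/symbol


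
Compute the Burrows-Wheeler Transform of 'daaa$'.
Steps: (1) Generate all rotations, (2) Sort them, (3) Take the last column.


Rotations (sorted):
  0: $daaa -> last char: a
  1: a$daa -> last char: a
  2: aa$da -> last char: a
  3: aaa$d -> last char: d
  4: daaa$ -> last char: $


BWT = aaad$


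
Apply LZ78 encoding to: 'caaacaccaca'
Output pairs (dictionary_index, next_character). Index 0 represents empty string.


LZ78 encoding steps:
Dictionary: {0: ''}
Step 1: w='' (idx 0), next='c' -> output (0, 'c'), add 'c' as idx 1
Step 2: w='' (idx 0), next='a' -> output (0, 'a'), add 'a' as idx 2
Step 3: w='a' (idx 2), next='a' -> output (2, 'a'), add 'aa' as idx 3
Step 4: w='c' (idx 1), next='a' -> output (1, 'a'), add 'ca' as idx 4
Step 5: w='c' (idx 1), next='c' -> output (1, 'c'), add 'cc' as idx 5
Step 6: w='a' (idx 2), next='c' -> output (2, 'c'), add 'ac' as idx 6
Step 7: w='a' (idx 2), end of input -> output (2, '')


Encoded: [(0, 'c'), (0, 'a'), (2, 'a'), (1, 'a'), (1, 'c'), (2, 'c'), (2, '')]


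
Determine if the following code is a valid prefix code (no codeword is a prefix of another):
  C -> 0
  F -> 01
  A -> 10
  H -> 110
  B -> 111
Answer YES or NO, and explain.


Checking each pair (does one codeword prefix another?):
  C='0' vs F='01': prefix -- VIOLATION

NO -- this is NOT a valid prefix code. C (0) is a prefix of F (01).


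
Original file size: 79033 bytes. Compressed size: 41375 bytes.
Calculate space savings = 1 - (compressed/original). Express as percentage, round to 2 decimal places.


ratio = compressed/original = 41375/79033 = 0.523515
savings = 1 - ratio = 1 - 0.523515 = 0.476485
as a percentage: 0.476485 * 100 = 47.65%

Space savings = 1 - 41375/79033 = 47.65%


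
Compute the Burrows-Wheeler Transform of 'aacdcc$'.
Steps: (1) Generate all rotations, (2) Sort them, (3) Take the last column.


Rotations (sorted):
  0: $aacdcc -> last char: c
  1: aacdcc$ -> last char: $
  2: acdcc$a -> last char: a
  3: c$aacdc -> last char: c
  4: cc$aacd -> last char: d
  5: cdcc$aa -> last char: a
  6: dcc$aac -> last char: c


BWT = c$acdac


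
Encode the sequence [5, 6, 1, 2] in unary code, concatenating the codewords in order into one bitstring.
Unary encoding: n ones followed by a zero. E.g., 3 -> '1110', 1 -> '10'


Encode each number as n ones followed by a terminating 0:
  5 -> 111110 (6 bits)
  6 -> 1111110 (7 bits)
  1 -> 10 (2 bits)
  2 -> 110 (3 bits)
Total length = 6 + 7 + 2 + 3 = 18 bits.

Unary([5, 6, 1, 2]) = 111110111111010110 (18 bits)


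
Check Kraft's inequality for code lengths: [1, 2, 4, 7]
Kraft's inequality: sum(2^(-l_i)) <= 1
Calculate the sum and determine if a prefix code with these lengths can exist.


Sum = 2^(-1) + 2^(-2) + 2^(-4) + 2^(-7)
    = 0.5 + 0.25 + 0.0625 + 0.0078125
    = 105/128 = 0.8203125
Since 0.8203125 <= 1, Kraft's inequality IS satisfied.
A prefix code with these lengths CAN exist.

Kraft sum = 0.8203125. Satisfied.


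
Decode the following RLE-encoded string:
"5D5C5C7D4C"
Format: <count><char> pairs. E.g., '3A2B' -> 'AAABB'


Expanding each <count><char> pair:
  5D -> 'DDDDD'
  5C -> 'CCCCC'
  5C -> 'CCCCC'
  7D -> 'DDDDDDD'
  4C -> 'CCCC'

Decoded = DDDDDCCCCCCCCCCDDDDDDDCCCC


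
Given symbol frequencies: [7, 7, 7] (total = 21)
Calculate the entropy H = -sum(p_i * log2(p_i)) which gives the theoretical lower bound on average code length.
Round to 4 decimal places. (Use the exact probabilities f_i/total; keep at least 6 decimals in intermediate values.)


Per-symbol terms -p_i * log2(p_i) with p_i = f_i/21:
  p = 7/21 = 0.333333: log2(p) = -1.584963, -p*log2(p) = 0.528321
  p = 7/21 = 0.333333: log2(p) = -1.584963, -p*log2(p) = 0.528321
  p = 7/21 = 0.333333: log2(p) = -1.584963, -p*log2(p) = 0.528321
H = 0.528321 + 0.528321 + 0.528321 = 1.584963

H = 1.585 bits/symbol


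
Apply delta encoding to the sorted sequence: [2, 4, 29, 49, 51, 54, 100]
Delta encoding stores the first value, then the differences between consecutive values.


First value: 2
Deltas:
  4 - 2 = 2
  29 - 4 = 25
  49 - 29 = 20
  51 - 49 = 2
  54 - 51 = 3
  100 - 54 = 46


Delta encoded: [2, 2, 25, 20, 2, 3, 46]


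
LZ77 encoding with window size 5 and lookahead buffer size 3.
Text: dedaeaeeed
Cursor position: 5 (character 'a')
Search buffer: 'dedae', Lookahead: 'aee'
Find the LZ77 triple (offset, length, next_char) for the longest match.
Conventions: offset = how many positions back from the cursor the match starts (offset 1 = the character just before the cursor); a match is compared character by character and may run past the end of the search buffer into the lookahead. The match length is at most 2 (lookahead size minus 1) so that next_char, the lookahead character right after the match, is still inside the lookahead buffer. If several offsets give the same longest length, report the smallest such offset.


Try each offset into the search buffer:
  offset=1 (pos 4, char 'e'): match length 0
  offset=2 (pos 3, char 'a'): match length 2
  offset=3 (pos 2, char 'd'): match length 0
  offset=4 (pos 1, char 'e'): match length 0
  offset=5 (pos 0, char 'd'): match length 0
Longest match has length 2 at offset 2.
next_char = character at position 5 + 2 = 7 -> 'e'

Best match: offset=2, length=2 (matching 'ae' starting at position 3)
LZ77 triple: (2, 2, 'e')


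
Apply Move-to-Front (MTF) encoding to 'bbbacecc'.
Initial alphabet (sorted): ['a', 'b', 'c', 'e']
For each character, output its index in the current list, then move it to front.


MTF encoding:
'b': index 1 in ['a', 'b', 'c', 'e'] -> ['b', 'a', 'c', 'e']
'b': index 0 in ['b', 'a', 'c', 'e'] -> ['b', 'a', 'c', 'e']
'b': index 0 in ['b', 'a', 'c', 'e'] -> ['b', 'a', 'c', 'e']
'a': index 1 in ['b', 'a', 'c', 'e'] -> ['a', 'b', 'c', 'e']
'c': index 2 in ['a', 'b', 'c', 'e'] -> ['c', 'a', 'b', 'e']
'e': index 3 in ['c', 'a', 'b', 'e'] -> ['e', 'c', 'a', 'b']
'c': index 1 in ['e', 'c', 'a', 'b'] -> ['c', 'e', 'a', 'b']
'c': index 0 in ['c', 'e', 'a', 'b'] -> ['c', 'e', 'a', 'b']


Output: [1, 0, 0, 1, 2, 3, 1, 0]


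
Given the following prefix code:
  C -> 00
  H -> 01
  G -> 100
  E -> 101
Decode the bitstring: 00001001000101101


Decoding step by step:
Bits 00 -> C
Bits 00 -> C
Bits 100 -> G
Bits 100 -> G
Bits 01 -> H
Bits 01 -> H
Bits 101 -> E


Decoded message: CCGGHHE


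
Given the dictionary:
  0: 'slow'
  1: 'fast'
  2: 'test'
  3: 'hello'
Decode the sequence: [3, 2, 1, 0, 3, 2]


Look up each index in the dictionary:
  3 -> 'hello'
  2 -> 'test'
  1 -> 'fast'
  0 -> 'slow'
  3 -> 'hello'
  2 -> 'test'

Decoded: "hello test fast slow hello test"


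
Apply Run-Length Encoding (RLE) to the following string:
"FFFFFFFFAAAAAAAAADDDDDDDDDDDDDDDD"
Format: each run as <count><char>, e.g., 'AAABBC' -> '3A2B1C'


Scanning runs left to right:
  i=0: run of 'F' x 8 -> '8F'
  i=8: run of 'A' x 9 -> '9A'
  i=17: run of 'D' x 16 -> '16D'

RLE = 8F9A16D


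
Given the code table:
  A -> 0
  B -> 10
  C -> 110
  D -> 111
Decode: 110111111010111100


Decoding:
110 -> C
111 -> D
111 -> D
0 -> A
10 -> B
111 -> D
10 -> B
0 -> A


Result: CDDABDBA


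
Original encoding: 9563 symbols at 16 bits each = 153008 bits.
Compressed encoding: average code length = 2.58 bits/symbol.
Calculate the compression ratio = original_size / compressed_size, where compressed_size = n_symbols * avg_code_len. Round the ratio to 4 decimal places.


original_size = n_symbols * orig_bits = 9563 * 16 = 153008 bits
compressed_size = n_symbols * avg_code_len = 9563 * 2.58 = 24672.54 bits
ratio = original_size / compressed_size = 153008 / 24672.54 = 6.2016

Compression ratio = 6.2016


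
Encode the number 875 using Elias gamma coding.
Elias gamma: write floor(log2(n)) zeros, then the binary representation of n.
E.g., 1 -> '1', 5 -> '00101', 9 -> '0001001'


num_bits = floor(log2(875)) + 1 = 10
leading_zeros = num_bits - 1 = 9
binary(875) = 1101101011

Elias gamma(875) = '000000000' + '1101101011' = 0000000001101101011 (19 bits)


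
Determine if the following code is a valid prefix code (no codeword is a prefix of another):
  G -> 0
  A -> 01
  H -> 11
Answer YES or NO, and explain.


Checking each pair (does one codeword prefix another?):
  G='0' vs A='01': prefix -- VIOLATION

NO -- this is NOT a valid prefix code. G (0) is a prefix of A (01).


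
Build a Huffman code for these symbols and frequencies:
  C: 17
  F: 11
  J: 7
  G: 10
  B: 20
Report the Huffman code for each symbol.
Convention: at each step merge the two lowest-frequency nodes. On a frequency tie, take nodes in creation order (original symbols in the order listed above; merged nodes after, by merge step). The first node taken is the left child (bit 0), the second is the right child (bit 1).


Huffman tree construction:
Step 1: Merge J(7) + G(10) = 17
Step 2: Merge F(11) + C(17) = 28
Step 3: Merge (J+G)(17) + B(20) = 37
Step 4: Merge (F+C)(28) + ((J+G)+B)(37) = 65
Read each symbol's code off the tree from the root (left child = 0, right child = 1).

Codes:
  C: 01 (length 2)
  F: 00 (length 2)
  J: 100 (length 3)
  G: 101 (length 3)
  B: 11 (length 2)
Average code length: 147/65 = 2.2615 bits/symbol


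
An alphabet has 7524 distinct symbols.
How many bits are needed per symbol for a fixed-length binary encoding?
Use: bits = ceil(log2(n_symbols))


log2(7524) = 12.8773
Bracket: 2^12 = 4096 < 7524 <= 2^13 = 8192
So ceil(log2(7524)) = 13

bits = ceil(log2(7524)) = ceil(12.8773) = 13 bits


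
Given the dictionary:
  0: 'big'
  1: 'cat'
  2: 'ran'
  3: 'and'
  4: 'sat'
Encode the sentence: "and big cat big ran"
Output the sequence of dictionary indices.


Look up each word in the dictionary:
  'and' -> 3
  'big' -> 0
  'cat' -> 1
  'big' -> 0
  'ran' -> 2

Encoded: [3, 0, 1, 0, 2]


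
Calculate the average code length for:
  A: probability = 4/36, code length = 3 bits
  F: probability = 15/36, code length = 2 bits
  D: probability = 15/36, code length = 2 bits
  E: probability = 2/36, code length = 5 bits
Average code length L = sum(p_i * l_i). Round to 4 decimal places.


Weighted contributions p_i * l_i:
  A: (4/36) * 3 = 12/36
  F: (15/36) * 2 = 30/36
  D: (15/36) * 2 = 30/36
  E: (2/36) * 5 = 10/36
Sum = (12 + 30 + 30 + 10)/36 = 82/36

L = 82/36 = 2.2778 bits/symbol


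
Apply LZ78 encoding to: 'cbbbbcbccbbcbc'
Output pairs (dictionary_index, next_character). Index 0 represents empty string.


LZ78 encoding steps:
Dictionary: {0: ''}
Step 1: w='' (idx 0), next='c' -> output (0, 'c'), add 'c' as idx 1
Step 2: w='' (idx 0), next='b' -> output (0, 'b'), add 'b' as idx 2
Step 3: w='b' (idx 2), next='b' -> output (2, 'b'), add 'bb' as idx 3
Step 4: w='b' (idx 2), next='c' -> output (2, 'c'), add 'bc' as idx 4
Step 5: w='bc' (idx 4), next='c' -> output (4, 'c'), add 'bcc' as idx 5
Step 6: w='bb' (idx 3), next='c' -> output (3, 'c'), add 'bbc' as idx 6
Step 7: w='bc' (idx 4), end of input -> output (4, '')


Encoded: [(0, 'c'), (0, 'b'), (2, 'b'), (2, 'c'), (4, 'c'), (3, 'c'), (4, '')]


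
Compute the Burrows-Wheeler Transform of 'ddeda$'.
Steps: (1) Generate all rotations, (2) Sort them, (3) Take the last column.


Rotations (sorted):
  0: $ddeda -> last char: a
  1: a$dded -> last char: d
  2: da$dde -> last char: e
  3: ddeda$ -> last char: $
  4: deda$d -> last char: d
  5: eda$dd -> last char: d


BWT = ade$dd


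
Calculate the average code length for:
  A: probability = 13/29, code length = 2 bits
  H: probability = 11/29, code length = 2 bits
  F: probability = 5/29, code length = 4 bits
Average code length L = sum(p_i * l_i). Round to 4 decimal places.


Weighted contributions p_i * l_i:
  A: (13/29) * 2 = 26/29
  H: (11/29) * 2 = 22/29
  F: (5/29) * 4 = 20/29
Sum = (26 + 22 + 20)/29 = 68/29

L = 68/29 = 2.3448 bits/symbol


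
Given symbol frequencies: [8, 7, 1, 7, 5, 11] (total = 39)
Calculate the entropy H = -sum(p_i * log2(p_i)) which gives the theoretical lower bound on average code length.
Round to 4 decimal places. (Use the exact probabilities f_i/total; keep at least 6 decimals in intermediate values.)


Per-symbol terms -p_i * log2(p_i) with p_i = f_i/39:
  p = 8/39 = 0.205128: log2(p) = -2.285402, -p*log2(p) = 0.468800
  p = 7/39 = 0.179487: log2(p) = -2.478047, -p*log2(p) = 0.444778
  p = 1/39 = 0.025641: log2(p) = -5.285402, -p*log2(p) = 0.135523
  p = 7/39 = 0.179487: log2(p) = -2.478047, -p*log2(p) = 0.444778
  p = 5/39 = 0.128205: log2(p) = -2.963474, -p*log2(p) = 0.379933
  p = 11/39 = 0.282051: log2(p) = -1.825971, -p*log2(p) = 0.515017
H = 0.468800 + 0.444778 + 0.135523 + 0.444778 + 0.379933 + 0.515017 = 2.388829

H = 2.3888 bits/symbol
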